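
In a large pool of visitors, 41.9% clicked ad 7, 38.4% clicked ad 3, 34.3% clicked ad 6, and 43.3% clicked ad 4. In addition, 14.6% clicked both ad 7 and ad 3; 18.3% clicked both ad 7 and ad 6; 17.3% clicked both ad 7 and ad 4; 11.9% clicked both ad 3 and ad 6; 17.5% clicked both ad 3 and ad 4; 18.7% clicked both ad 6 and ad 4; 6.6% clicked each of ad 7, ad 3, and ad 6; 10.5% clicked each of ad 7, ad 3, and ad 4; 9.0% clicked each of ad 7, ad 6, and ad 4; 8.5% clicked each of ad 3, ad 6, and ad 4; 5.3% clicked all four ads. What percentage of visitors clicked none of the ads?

P(≥1) = 41.9 + 38.4 + 34.3 + 43.3 − 14.6 − 18.3 − 17.3 − 11.9 − 17.5 − 18.7 + 6.6 + 10.5 + 9.0 + 8.5 − 5.3 = 88.9%
P(none) = 100% − 88.9% = 11.1%

11.1%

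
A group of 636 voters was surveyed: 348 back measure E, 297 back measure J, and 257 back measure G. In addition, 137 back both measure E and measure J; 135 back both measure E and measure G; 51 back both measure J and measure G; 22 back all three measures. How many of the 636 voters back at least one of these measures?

|union| = 348 + 297 + 257 − 137 − 135 − 51 + 22 = 601

601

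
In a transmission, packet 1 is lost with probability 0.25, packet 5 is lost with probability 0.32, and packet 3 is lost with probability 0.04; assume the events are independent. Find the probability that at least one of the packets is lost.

0.5104

P(none) = (1 − 0.25) × (1 − 0.32) × (1 − 0.04) = 0.75 × 0.68 × 0.96 = 0.4896
P(at least one) = 1 − 0.4896 = 0.5104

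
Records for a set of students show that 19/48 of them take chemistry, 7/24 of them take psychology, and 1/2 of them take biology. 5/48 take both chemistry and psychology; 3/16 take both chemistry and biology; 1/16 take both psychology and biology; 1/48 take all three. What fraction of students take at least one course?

41/48

P(union) = 19/48 + 7/24 + 1/2 − 5/48 − 3/16 − 1/16 + 1/48 = 41/48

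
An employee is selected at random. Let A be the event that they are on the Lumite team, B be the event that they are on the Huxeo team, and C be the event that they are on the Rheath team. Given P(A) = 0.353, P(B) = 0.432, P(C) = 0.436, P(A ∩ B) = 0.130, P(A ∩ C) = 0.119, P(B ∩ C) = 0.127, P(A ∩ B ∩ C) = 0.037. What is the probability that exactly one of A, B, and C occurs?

0.580

P(exactly one) = 0.353 + 0.432 + 0.436 − 2·0.130 − 2·0.119 − 2·0.127 + 3·0.037 = 0.580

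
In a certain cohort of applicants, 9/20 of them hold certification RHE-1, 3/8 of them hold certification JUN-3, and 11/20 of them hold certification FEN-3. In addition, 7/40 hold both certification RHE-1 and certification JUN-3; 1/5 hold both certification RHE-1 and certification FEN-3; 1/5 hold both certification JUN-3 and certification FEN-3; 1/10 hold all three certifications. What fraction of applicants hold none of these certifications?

1/10

P(at least one) = 9/20 + 3/8 + 11/20 − 7/40 − 1/5 − 1/5 + 1/10 = 9/10
P(none) = 1 − 9/10 = 1/10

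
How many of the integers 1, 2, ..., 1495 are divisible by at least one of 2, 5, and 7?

983

Apply inclusion-exclusion:
floor(1495/2) + floor(1495/5) + floor(1495/7) − floor(1495/10) − floor(1495/14) − floor(1495/35) + floor(1495/70) = 747 + 299 + 213 − 149 − 106 − 42 + 21 = 983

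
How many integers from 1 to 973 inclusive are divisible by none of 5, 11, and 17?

666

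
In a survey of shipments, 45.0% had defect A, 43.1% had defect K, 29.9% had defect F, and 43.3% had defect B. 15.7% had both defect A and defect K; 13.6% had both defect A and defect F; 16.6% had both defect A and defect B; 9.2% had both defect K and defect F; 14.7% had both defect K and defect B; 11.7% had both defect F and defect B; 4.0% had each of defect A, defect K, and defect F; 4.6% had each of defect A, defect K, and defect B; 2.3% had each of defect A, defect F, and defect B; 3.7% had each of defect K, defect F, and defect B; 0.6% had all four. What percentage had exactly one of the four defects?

P(exactly one) = 45.0 + 43.1 + 29.9 + 43.3 − 2·15.7 − 2·13.6 − 2·16.6 − 2·9.2 − 2·14.7 − 2·11.7 + 3·4.0 + 3·4.6 + 3·2.3 + 3·3.7 − 4·0.6 = 39.7%

39.7%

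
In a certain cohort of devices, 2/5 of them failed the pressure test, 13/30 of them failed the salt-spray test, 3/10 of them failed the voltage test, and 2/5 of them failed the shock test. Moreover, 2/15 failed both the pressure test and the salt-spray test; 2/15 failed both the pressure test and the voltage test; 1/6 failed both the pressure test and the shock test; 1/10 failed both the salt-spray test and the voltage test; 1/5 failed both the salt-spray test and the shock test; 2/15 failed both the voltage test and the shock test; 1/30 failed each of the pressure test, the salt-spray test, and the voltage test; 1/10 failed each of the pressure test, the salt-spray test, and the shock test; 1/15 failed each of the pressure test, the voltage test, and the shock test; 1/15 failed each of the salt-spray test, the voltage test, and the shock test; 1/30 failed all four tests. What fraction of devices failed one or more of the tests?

By inclusion–exclusion:
P(union) = 2/5 + 13/30 + 3/10 + 2/5 − 2/15 − 2/15 − 1/6 − 1/10 − 1/5 − 2/15 + 1/30 + 1/10 + 1/15 + 1/15 − 1/30 = 9/10

9/10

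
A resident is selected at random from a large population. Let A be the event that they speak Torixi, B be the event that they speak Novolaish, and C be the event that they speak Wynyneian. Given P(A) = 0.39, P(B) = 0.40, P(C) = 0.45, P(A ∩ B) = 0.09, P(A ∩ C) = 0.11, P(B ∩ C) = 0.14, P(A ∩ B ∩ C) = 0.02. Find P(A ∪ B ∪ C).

0.92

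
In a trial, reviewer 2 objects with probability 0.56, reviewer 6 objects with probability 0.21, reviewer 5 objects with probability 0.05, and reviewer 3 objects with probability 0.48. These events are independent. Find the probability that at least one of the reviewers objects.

Since the events are independent, P(none) is the product of the individual non-occurrence probabilities.
P(none) = (1 − 0.56) × (1 − 0.21) × (1 − 0.05) × (1 − 0.48) = 0.44 × 0.79 × 0.95 × 0.52 = 0.1717144
P(at least one) = 1 − 0.1717144 = 0.8282856

0.8282856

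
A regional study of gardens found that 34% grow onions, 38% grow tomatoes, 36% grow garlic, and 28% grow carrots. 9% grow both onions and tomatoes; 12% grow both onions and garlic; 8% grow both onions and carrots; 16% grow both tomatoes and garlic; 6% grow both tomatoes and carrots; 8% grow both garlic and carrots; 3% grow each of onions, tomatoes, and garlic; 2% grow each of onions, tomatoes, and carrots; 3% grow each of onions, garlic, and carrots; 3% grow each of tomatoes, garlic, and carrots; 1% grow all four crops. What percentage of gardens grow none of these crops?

13%

Apply inclusion-exclusion:
P(union) = 34 + 38 + 36 + 28 − 9 − 12 − 8 − 16 − 6 − 8 + 3 + 2 + 3 + 3 − 1 = 87%
P(none) = 100% − 87% = 13%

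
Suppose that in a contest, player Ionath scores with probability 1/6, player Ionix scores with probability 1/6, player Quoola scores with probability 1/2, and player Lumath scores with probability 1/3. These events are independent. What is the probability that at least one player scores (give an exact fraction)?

83/108

Since the events are independent, P(none) is the product of the individual non-occurrence probabilities.
P(none) = (1 − 1/6) × (1 − 1/6) × (1 − 1/2) × (1 − 1/3) = 5/6 × 5/6 × 1/2 × 2/3 = 25/108
P(at least one) = 1 − 25/108 = 83/108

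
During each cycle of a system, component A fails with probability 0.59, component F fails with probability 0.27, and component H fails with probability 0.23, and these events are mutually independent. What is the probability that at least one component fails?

Since the events are independent, P(none) is the product of the individual non-occurrence probabilities.
P(none) = (1 − 0.59) × (1 − 0.27) × (1 − 0.23) = 0.41 × 0.73 × 0.77 = 0.230461
P(at least one) = 1 − 0.230461 = 0.769539

0.769539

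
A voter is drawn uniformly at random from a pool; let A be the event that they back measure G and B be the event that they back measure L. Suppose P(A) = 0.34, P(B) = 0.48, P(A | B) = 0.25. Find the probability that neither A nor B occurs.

0.30

P(A ∩ B) = P(B)·P(A|B) = 0.48 × 0.25 = 0.12
Inclusion–exclusion gives
P(A ∪ B) = 0.34 + 0.48 − 0.12 = 0.70
P(none) = 1 − 0.70 = 0.30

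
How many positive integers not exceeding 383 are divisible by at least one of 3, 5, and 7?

207

By inclusion-exclusion,
floor(383/3) + floor(383/5) + floor(383/7) − floor(383/15) − floor(383/21) − floor(383/35) + floor(383/105) = 127 + 76 + 54 − 25 − 18 − 10 + 3 = 207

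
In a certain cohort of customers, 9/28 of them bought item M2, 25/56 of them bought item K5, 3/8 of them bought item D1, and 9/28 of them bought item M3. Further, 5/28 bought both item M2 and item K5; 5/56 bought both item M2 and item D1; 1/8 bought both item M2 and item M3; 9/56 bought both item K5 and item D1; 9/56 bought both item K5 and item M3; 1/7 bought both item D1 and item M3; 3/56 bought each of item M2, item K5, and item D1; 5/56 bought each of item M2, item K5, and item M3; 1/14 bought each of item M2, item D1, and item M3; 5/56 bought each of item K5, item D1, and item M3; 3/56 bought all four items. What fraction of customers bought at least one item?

6/7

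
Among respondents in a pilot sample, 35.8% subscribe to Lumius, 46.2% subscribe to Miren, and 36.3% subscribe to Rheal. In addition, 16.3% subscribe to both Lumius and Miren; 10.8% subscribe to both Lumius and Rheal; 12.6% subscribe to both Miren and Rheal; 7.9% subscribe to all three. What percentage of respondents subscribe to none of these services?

13.5%

Apply inclusion-exclusion:
P(union) = 35.8 + 46.2 + 36.3 − 16.3 − 10.8 − 12.6 + 7.9 = 86.5%
P(none) = 100% − 86.5% = 13.5%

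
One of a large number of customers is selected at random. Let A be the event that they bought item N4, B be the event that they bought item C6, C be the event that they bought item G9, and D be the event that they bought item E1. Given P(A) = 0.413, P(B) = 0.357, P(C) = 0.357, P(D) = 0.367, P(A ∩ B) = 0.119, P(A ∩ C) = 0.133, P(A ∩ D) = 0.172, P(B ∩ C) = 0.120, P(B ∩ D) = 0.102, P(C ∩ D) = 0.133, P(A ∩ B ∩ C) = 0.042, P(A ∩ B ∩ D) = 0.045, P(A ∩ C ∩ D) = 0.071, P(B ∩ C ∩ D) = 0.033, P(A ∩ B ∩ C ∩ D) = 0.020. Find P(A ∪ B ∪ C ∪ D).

0.886

Inclusion–exclusion gives
P(A ∪ B ∪ C ∪ D) = 0.413 + 0.357 + 0.357 + 0.367 − 0.119 − 0.133 − 0.172 − 0.120 − 0.102 − 0.133 + 0.042 + 0.045 + 0.071 + 0.033 − 0.020 = 0.886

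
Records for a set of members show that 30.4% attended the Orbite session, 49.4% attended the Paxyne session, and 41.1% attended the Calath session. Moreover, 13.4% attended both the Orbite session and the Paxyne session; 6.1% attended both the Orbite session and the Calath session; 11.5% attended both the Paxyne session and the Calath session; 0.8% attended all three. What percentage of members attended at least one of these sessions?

90.7%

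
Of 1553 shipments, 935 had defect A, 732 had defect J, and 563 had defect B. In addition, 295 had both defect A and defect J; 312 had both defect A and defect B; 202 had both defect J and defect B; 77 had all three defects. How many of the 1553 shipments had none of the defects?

|union| = 935 + 732 + 563 − 295 − 312 − 202 + 77 = 1498
None: 1553 − 1498 = 55

55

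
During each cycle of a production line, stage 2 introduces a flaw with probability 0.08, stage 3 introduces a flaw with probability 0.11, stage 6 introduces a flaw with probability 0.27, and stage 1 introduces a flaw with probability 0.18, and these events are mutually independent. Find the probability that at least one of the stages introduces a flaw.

0.50986632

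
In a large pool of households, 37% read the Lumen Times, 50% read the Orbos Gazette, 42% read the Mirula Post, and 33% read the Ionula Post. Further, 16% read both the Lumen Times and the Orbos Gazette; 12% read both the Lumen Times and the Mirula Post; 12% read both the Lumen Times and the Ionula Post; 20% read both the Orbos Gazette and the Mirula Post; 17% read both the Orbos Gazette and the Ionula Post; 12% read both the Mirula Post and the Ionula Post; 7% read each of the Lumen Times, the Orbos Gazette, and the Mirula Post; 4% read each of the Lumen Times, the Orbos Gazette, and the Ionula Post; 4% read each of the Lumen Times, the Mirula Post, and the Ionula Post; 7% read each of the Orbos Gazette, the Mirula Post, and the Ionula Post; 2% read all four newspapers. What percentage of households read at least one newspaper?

93%

P(≥1) = 37 + 50 + 42 + 33 − 16 − 12 − 12 − 20 − 17 − 12 + 7 + 4 + 4 + 7 − 2 = 93%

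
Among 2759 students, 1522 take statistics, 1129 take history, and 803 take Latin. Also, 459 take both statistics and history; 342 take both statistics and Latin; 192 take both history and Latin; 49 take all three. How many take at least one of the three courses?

2510

Inclusion–exclusion gives
|union| = 1522 + 1129 + 803 − 459 − 342 − 192 + 49 = 2510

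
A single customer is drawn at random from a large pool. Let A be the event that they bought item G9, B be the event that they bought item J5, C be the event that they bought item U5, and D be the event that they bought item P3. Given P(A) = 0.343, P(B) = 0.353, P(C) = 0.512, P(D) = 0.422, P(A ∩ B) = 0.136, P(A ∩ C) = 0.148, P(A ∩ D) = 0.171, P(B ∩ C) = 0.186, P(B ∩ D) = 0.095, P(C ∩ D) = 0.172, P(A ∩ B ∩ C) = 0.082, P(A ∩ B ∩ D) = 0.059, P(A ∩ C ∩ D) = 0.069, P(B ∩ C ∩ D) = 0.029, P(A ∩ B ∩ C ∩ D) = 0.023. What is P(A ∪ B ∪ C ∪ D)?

By inclusion-exclusion,
P(A ∪ B ∪ C ∪ D) = 0.343 + 0.353 + 0.512 + 0.422 − 0.136 − 0.148 − 0.171 − 0.186 − 0.095 − 0.172 + 0.082 + 0.059 + 0.069 + 0.029 − 0.023 = 0.938

0.938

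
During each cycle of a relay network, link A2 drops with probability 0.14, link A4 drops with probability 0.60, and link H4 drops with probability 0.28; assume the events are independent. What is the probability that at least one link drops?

0.75232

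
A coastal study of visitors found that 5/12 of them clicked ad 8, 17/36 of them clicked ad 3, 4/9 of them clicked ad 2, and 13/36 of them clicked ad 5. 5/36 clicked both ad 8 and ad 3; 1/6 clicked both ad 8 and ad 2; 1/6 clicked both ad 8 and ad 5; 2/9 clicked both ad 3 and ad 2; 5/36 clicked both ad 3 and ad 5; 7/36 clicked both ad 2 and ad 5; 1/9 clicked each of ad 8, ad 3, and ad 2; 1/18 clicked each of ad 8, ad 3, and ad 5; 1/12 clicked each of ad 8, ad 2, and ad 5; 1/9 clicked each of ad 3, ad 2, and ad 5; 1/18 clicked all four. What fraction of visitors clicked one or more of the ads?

By inclusion-exclusion,
P(at least one) = 5/12 + 17/36 + 4/9 + 13/36 − 5/36 − 1/6 − 1/6 − 2/9 − 5/36 − 7/36 + 1/9 + 1/18 + 1/12 + 1/9 − 1/18 = 35/36

35/36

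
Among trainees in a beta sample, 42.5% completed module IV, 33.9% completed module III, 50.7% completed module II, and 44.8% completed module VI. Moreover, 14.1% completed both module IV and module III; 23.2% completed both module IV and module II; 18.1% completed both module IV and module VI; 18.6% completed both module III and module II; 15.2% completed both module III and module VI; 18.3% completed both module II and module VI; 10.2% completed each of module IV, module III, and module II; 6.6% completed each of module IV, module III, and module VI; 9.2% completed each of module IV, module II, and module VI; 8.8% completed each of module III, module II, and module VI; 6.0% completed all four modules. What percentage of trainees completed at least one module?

Inclusion–exclusion gives
P(≥1) = 42.5 + 33.9 + 50.7 + 44.8 − 14.1 − 23.2 − 18.1 − 18.6 − 15.2 − 18.3 + 10.2 + 6.6 + 9.2 + 8.8 − 6.0 = 93.2%

93.2%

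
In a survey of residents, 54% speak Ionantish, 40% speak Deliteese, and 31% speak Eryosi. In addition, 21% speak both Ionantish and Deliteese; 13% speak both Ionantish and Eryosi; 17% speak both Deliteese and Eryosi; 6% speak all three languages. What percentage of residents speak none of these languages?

20%

P(union) = 54 + 40 + 31 − 21 − 13 − 17 + 6 = 80%
P(none) = 100% − 80% = 20%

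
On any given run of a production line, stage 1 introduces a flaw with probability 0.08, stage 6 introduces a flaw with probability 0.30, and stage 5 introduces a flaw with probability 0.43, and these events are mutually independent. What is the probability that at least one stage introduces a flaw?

P(none) = (1 − 0.08) × (1 − 0.30) × (1 − 0.43) = 0.92 × 0.70 × 0.57 = 0.36708
P(at least one) = 1 − 0.36708 = 0.63292

0.63292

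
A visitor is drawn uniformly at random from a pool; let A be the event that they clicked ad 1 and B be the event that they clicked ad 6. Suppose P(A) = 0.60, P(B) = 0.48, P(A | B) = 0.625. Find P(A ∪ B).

0.78

P(A ∩ B) = P(B)·P(A|B) = 0.48 × 0.625 = 0.30
P(A ∪ B) = 0.60 + 0.48 − 0.30 = 0.78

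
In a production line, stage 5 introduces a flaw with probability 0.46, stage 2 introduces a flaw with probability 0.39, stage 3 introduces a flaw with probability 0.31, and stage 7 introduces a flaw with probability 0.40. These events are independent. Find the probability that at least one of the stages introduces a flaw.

P(none) = (1 − 0.46) × (1 − 0.39) × (1 − 0.31) × (1 − 0.40) = 0.54 × 0.61 × 0.69 × 0.60 = 0.1363716
P(at least one) = 1 − 0.1363716 = 0.8636284

0.8636284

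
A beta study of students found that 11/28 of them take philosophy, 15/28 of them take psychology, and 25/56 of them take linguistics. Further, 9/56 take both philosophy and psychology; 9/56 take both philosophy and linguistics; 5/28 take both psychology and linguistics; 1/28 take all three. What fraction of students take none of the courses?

5/56

P(at least one) = 11/28 + 15/28 + 25/56 − 9/56 − 9/56 − 5/28 + 1/28 = 51/56
P(none) = 1 − 51/56 = 5/56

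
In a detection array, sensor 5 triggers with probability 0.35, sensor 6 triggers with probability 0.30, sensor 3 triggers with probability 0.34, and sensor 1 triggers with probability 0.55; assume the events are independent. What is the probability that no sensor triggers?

0.135135

Since the events are independent, P(none) is the product of the individual non-occurrence probabilities.
P(none) = (1 − 0.35) × (1 − 0.30) × (1 − 0.34) × (1 − 0.55) = 0.65 × 0.70 × 0.66 × 0.45 = 0.135135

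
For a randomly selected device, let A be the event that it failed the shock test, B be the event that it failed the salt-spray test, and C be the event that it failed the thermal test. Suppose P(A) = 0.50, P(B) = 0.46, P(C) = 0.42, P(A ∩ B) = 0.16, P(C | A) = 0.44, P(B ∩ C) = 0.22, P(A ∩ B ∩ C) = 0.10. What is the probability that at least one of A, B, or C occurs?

0.88

P(A ∩ C) = P(A)·P(C|A) = 0.50 × 0.44 = 0.22
Inclusion–exclusion gives
P(A ∪ B ∪ C) = 0.50 + 0.46 + 0.42 − 0.16 − 0.22 − 0.22 + 0.10 = 0.88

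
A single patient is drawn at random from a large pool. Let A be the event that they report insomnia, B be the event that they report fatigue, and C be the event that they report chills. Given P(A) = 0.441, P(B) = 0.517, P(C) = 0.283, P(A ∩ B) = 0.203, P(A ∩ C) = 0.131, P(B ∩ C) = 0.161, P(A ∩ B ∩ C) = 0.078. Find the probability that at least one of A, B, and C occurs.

0.824

Apply inclusion-exclusion:
P(A ∪ B ∪ C) = 0.441 + 0.517 + 0.283 − 0.203 − 0.131 − 0.161 + 0.078 = 0.824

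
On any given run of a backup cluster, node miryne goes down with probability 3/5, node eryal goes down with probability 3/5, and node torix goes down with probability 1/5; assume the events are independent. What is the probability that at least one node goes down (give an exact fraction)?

P(none) = (1 − 3/5) × (1 − 3/5) × (1 − 1/5) = 2/5 × 2/5 × 4/5 = 16/125
P(at least one) = 1 − 16/125 = 109/125

109/125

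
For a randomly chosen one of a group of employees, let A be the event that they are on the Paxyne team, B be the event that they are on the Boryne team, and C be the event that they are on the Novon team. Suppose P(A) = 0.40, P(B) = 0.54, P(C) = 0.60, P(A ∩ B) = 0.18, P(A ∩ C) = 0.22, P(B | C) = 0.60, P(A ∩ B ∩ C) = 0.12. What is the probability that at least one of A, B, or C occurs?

P(B ∩ C) = P(C)·P(B|C) = 0.60 × 0.60 = 0.36
P(A ∪ B ∪ C) = 0.40 + 0.54 + 0.60 − 0.18 − 0.22 − 0.36 + 0.12 = 0.90

0.90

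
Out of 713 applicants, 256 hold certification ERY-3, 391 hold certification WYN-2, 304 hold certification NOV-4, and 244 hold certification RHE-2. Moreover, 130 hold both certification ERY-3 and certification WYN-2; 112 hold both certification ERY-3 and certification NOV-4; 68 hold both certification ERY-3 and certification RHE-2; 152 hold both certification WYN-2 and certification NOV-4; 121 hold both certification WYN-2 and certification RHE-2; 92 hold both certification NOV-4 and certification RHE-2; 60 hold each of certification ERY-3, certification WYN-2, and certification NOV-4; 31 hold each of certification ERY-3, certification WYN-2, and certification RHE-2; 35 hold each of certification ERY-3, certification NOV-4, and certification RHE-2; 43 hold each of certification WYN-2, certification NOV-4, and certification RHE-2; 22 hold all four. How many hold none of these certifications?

Inclusion–exclusion gives
|at least one| = 256 + 391 + 304 + 244 − 130 − 112 − 68 − 152 − 121 − 92 + 60 + 31 + 35 + 43 − 22 = 667
None: 713 − 667 = 46

46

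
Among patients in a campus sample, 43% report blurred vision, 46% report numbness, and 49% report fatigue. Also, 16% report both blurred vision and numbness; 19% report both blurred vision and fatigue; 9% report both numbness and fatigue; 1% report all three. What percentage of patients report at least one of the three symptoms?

Apply inclusion-exclusion:
P(at least one) = 43 + 46 + 49 − 16 − 19 − 9 + 1 = 95%

95%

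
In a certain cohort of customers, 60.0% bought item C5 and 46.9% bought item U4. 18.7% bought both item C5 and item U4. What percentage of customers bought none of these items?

P(≥1) = 60.0 + 46.9 − 18.7 = 88.2%
P(none) = 100% − 88.2% = 11.8%

11.8%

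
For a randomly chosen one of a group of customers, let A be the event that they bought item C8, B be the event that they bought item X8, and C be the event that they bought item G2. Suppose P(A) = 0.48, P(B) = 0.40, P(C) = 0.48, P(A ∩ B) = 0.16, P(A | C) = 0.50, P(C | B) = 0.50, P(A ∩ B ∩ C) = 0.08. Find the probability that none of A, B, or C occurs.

P(A ∩ C) = P(C)·P(A|C) = 0.48 × 0.50 = 0.24
P(B ∩ C) = P(B)·P(C|B) = 0.40 × 0.50 = 0.20
By inclusion-exclusion,
P(A ∪ B ∪ C) = 0.48 + 0.40 + 0.48 − 0.16 − 0.24 − 0.20 + 0.08 = 0.84
P(none) = 1 − 0.84 = 0.16

0.16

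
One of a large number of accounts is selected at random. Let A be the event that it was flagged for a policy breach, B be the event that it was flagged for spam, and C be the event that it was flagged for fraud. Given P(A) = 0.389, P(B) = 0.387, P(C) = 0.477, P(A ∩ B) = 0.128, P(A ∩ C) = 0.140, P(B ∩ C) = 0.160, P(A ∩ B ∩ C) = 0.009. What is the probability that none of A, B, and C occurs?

P(A ∪ B ∪ C) = 0.389 + 0.387 + 0.477 − 0.128 − 0.140 − 0.160 + 0.009 = 0.834
P(none) = 1 − 0.834 = 0.166

0.166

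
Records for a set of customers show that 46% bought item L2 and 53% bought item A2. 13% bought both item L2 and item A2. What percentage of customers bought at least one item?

86%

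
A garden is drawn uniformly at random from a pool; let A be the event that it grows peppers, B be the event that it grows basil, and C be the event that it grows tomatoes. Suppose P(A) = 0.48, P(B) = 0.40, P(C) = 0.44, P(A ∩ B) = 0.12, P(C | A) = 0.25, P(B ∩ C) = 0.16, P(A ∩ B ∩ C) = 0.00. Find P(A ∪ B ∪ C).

0.92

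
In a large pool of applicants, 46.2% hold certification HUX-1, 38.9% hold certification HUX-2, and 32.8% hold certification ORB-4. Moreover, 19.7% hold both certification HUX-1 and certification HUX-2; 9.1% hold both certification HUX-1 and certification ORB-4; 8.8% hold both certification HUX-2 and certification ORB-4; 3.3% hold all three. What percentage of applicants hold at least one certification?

83.6%

By inclusion-exclusion,
P(≥1) = 46.2 + 38.9 + 32.8 − 19.7 − 9.1 − 8.8 + 3.3 = 83.6%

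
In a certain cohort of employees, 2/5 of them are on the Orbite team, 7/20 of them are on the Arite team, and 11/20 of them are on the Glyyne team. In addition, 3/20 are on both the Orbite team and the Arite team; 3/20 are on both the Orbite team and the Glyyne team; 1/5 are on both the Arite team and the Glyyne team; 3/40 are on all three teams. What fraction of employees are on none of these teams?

1/8

By inclusion-exclusion,
P(at least one) = 2/5 + 7/20 + 11/20 − 3/20 − 3/20 − 1/5 + 3/40 = 7/8
P(none) = 1 − 7/8 = 1/8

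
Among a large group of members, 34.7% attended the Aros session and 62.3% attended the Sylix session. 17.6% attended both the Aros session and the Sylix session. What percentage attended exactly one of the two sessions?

Using the inclusion–exclusion count for exactly one event:
P(exactly one) = 34.7 + 62.3 − 2·17.6 = 61.8%

61.8%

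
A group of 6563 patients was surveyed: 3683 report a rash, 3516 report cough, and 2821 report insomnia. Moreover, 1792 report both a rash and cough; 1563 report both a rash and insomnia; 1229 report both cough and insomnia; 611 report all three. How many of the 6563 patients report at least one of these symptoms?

6047

Inclusion–exclusion gives
|at least one| = 3683 + 3516 + 2821 − 1792 − 1563 − 1229 + 611 = 6047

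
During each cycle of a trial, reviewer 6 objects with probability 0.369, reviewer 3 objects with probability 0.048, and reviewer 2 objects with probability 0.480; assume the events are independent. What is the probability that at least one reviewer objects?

0.68762976

P(none) = (1 − 0.369) × (1 − 0.048) × (1 − 0.480) = 0.631 × 0.952 × 0.520 = 0.31237024
P(at least one) = 1 − 0.31237024 = 0.68762976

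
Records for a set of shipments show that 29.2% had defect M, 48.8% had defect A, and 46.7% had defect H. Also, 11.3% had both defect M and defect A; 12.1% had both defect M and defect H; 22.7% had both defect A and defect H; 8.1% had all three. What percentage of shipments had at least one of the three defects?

86.7%

P(at least one) = 29.2 + 48.8 + 46.7 − 11.3 − 12.1 − 22.7 + 8.1 = 86.7%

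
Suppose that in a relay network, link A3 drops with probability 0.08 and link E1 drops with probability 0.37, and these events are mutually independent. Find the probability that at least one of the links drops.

P(none) = (1 − 0.08) × (1 − 0.37) = 0.92 × 0.63 = 0.5796
P(at least one) = 1 − 0.5796 = 0.4204

0.4204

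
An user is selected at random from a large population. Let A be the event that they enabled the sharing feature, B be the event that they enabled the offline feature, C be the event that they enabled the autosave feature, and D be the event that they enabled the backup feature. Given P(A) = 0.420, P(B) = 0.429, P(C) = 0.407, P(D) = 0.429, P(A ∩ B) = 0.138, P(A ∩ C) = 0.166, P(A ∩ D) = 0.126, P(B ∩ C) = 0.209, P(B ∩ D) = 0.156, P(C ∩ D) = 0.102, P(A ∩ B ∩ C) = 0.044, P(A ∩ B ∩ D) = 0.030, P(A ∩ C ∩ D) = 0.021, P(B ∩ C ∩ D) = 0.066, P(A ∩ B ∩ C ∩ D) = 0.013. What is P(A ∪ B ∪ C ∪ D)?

P(A ∪ B ∪ C ∪ D) = 0.420 + 0.429 + 0.407 + 0.429 − 0.138 − 0.166 − 0.126 − 0.209 − 0.156 − 0.102 + 0.044 + 0.030 + 0.021 + 0.066 − 0.013 = 0.936

0.936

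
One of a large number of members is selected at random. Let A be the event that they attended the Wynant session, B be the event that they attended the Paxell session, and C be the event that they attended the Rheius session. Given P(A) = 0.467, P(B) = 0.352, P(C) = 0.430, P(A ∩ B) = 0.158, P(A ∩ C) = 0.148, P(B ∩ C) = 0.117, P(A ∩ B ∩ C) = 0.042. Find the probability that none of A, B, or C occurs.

P(A ∪ B ∪ C) = 0.467 + 0.352 + 0.430 − 0.158 − 0.148 − 0.117 + 0.042 = 0.868
P(none) = 1 − 0.868 = 0.132

0.132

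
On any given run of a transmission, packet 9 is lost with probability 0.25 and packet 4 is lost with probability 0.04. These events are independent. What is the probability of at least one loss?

0.28

Independence gives P(none) = ∏(1 − pᵢ).
P(none) = (1 − 0.25) × (1 − 0.04) = 0.75 × 0.96 = 0.72
P(at least one) = 1 − 0.72 = 0.28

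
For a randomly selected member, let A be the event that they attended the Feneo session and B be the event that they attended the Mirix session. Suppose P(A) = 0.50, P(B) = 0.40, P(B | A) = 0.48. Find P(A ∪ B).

P(A ∩ B) = P(A)·P(B|A) = 0.50 × 0.48 = 0.24
P(A ∪ B) = 0.50 + 0.40 − 0.24 = 0.66

0.66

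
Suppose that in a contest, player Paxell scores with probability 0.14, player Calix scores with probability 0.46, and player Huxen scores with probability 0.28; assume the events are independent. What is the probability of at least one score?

0.665632

Independence gives P(none) = ∏(1 − pᵢ).
P(none) = (1 − 0.14) × (1 − 0.46) × (1 − 0.28) = 0.86 × 0.54 × 0.72 = 0.334368
P(at least one) = 1 − 0.334368 = 0.665632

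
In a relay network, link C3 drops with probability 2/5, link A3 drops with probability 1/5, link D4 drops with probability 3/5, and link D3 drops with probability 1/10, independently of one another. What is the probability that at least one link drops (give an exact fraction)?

Independence gives P(none) = ∏(1 − pᵢ).
P(none) = (1 − 2/5) × (1 − 1/5) × (1 − 3/5) × (1 − 1/10) = 3/5 × 4/5 × 2/5 × 9/10 = 108/625
P(at least one) = 1 − 108/625 = 517/625

517/625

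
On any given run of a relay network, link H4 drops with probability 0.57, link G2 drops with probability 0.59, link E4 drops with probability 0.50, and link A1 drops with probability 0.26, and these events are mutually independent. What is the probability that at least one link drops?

P(none) = (1 − 0.57) × (1 − 0.59) × (1 − 0.50) × (1 − 0.26) = 0.43 × 0.41 × 0.50 × 0.74 = 0.065231
P(at least one) = 1 − 0.065231 = 0.934769

0.934769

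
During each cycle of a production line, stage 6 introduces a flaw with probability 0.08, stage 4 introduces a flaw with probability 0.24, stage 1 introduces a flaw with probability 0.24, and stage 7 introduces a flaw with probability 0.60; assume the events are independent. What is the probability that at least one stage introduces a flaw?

P(none) = (1 − 0.08) × (1 − 0.24) × (1 − 0.24) × (1 − 0.60) = 0.92 × 0.76 × 0.76 × 0.40 = 0.2125568
P(at least one) = 1 − 0.2125568 = 0.7874432

0.7874432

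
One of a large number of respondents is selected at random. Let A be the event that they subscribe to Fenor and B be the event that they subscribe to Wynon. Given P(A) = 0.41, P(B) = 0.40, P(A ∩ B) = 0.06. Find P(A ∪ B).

0.75

By inclusion-exclusion,
P(A ∪ B) = 0.41 + 0.40 − 0.06 = 0.75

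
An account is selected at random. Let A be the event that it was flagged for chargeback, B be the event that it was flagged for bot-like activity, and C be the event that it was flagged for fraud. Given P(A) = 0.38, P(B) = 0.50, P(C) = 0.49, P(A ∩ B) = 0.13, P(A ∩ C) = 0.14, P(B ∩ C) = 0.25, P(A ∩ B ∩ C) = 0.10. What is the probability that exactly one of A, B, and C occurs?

0.63

By inclusion–exclusion (exactly-one form):
P(exactly one) = 0.38 + 0.50 + 0.49 − 2·0.13 − 2·0.14 − 2·0.25 + 3·0.10 = 0.63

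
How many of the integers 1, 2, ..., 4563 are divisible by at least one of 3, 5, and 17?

2272

Inclusion–exclusion gives
⌊4563/3⌋ + ⌊4563/5⌋ + ⌊4563/17⌋ − ⌊4563/15⌋ − ⌊4563/51⌋ − ⌊4563/85⌋ + ⌊4563/255⌋ = 1521 + 912 + 268 − 304 − 89 − 53 + 17 = 2272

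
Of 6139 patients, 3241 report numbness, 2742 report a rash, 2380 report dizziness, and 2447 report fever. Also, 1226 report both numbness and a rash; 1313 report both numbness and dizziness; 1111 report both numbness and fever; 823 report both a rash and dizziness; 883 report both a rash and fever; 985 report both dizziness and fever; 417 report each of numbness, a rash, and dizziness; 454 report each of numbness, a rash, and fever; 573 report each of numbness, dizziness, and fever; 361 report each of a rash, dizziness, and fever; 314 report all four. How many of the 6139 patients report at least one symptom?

5960

By inclusion-exclusion,
|union| = 3241 + 2742 + 2380 + 2447 − 1226 − 1313 − 1111 − 823 − 883 − 985 + 417 + 454 + 573 + 361 − 314 = 5960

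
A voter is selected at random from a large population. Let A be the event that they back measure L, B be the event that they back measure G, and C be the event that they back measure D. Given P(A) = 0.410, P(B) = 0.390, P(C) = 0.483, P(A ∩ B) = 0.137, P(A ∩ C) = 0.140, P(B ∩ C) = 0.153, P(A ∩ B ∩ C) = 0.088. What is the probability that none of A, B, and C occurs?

0.059

Inclusion–exclusion gives
P(A ∪ B ∪ C) = 0.410 + 0.390 + 0.483 − 0.137 − 0.140 − 0.153 + 0.088 = 0.941
P(none) = 1 − 0.941 = 0.059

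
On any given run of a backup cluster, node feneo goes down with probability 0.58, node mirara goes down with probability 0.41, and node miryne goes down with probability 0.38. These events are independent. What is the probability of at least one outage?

0.846364

P(none) = (1 − 0.58) × (1 − 0.41) × (1 − 0.38) = 0.42 × 0.59 × 0.62 = 0.153636
P(at least one) = 1 − 0.153636 = 0.846364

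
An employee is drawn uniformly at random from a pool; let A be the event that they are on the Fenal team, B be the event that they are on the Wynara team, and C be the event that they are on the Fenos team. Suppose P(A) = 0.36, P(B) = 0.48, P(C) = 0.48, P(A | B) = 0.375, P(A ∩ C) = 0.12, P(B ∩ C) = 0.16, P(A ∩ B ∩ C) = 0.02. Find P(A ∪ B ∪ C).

0.88

P(A ∩ B) = P(B)·P(A|B) = 0.48 × 0.375 = 0.18
Apply inclusion-exclusion:
P(A ∪ B ∪ C) = 0.36 + 0.48 + 0.48 − 0.18 − 0.12 − 0.16 + 0.02 = 0.88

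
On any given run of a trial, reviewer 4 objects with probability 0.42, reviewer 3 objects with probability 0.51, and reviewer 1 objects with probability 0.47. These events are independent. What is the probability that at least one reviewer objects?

P(none) = (1 − 0.42) × (1 − 0.51) × (1 − 0.47) = 0.58 × 0.49 × 0.53 = 0.150626
P(at least one) = 1 − 0.150626 = 0.849374

0.849374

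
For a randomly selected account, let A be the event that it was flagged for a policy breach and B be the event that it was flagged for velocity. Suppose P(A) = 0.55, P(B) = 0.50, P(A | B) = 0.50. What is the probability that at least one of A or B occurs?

0.80

P(A ∩ B) = P(B)·P(A|B) = 0.50 × 0.50 = 0.25
By inclusion-exclusion,
P(A ∪ B) = 0.55 + 0.50 − 0.25 = 0.80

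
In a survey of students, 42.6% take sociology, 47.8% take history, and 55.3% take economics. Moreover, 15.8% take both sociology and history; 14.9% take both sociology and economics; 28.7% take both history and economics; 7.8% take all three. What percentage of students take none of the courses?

P(≥1) = 42.6 + 47.8 + 55.3 − 15.8 − 14.9 − 28.7 + 7.8 = 94.1%
P(none) = 100% − 94.1% = 5.9%

5.9%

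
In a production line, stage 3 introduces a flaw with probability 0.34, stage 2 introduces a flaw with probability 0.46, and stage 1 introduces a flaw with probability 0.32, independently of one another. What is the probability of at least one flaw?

0.757648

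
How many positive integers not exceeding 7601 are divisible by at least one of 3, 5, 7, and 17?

4330

Inclusion–exclusion gives
2533 + 1520 + 1085 + 447 − 506 − 361 − 149 − 217 − 89 − 63 + 72 + 29 + 21 + 12 − 4 = 4330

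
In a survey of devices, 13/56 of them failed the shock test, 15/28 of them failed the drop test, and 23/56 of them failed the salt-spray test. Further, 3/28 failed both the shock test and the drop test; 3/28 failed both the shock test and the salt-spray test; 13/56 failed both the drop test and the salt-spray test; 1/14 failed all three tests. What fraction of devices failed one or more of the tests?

By inclusion–exclusion:
P(≥1) = 13/56 + 15/28 + 23/56 − 3/28 − 3/28 − 13/56 + 1/14 = 45/56

45/56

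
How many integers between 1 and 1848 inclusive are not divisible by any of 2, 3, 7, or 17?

floor(1848/2) + floor(1848/3) + floor(1848/7) + floor(1848/17) − floor(1848/6) − floor(1848/14) − floor(1848/34) − floor(1848/21) − floor(1848/51) − floor(1848/119) + floor(1848/42) + floor(1848/102) + floor(1848/238) + floor(1848/357) − floor(1848/714) = 924 + 616 + 264 + 108 − 308 − 132 − 54 − 88 − 36 − 15 + 44 + 18 + 7 + 5 − 2 = 1351
1848 − 1351 = 497

497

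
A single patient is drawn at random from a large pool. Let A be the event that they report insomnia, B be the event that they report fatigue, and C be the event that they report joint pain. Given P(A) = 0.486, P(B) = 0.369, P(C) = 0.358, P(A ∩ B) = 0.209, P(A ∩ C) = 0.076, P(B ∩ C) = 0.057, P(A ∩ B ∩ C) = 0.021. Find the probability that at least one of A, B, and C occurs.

P(A ∪ B ∪ C) = 0.486 + 0.369 + 0.358 − 0.209 − 0.076 − 0.057 + 0.021 = 0.892

0.892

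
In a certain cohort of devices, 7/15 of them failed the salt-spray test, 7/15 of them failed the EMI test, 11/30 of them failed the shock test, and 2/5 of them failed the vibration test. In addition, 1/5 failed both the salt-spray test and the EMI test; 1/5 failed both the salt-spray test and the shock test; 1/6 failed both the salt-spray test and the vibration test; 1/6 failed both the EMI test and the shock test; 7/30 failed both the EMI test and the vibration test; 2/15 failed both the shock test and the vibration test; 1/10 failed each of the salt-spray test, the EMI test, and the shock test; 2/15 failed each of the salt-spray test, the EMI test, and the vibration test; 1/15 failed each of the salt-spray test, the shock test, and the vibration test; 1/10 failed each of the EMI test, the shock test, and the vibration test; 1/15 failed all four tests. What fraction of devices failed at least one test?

By inclusion-exclusion,
P(≥1) = 7/15 + 7/15 + 11/30 + 2/5 − 1/5 − 1/5 − 1/6 − 1/6 − 7/30 − 2/15 + 1/10 + 2/15 + 1/15 + 1/10 − 1/15 = 14/15

14/15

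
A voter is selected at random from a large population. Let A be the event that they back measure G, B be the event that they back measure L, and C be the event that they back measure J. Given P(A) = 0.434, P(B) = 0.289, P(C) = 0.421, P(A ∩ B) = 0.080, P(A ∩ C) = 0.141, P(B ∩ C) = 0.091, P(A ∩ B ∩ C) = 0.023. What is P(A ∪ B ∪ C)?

0.855

Using inclusion–exclusion:
P(A ∪ B ∪ C) = 0.434 + 0.289 + 0.421 − 0.080 − 0.141 − 0.091 + 0.023 = 0.855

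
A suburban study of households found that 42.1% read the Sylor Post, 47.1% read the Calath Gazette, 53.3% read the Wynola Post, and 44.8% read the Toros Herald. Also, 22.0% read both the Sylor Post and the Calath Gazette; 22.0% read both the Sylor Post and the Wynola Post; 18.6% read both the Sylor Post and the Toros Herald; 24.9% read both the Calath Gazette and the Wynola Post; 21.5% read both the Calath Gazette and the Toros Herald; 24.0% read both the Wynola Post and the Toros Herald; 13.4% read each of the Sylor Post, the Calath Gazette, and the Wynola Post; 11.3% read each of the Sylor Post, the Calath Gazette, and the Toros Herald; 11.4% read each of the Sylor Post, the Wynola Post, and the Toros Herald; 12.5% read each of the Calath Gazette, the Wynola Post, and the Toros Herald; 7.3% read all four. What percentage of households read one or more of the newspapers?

95.6%

Inclusion–exclusion gives
P(union) = 42.1 + 47.1 + 53.3 + 44.8 − 22.0 − 22.0 − 18.6 − 24.9 − 21.5 − 24.0 + 13.4 + 11.3 + 11.4 + 12.5 − 7.3 = 95.6%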